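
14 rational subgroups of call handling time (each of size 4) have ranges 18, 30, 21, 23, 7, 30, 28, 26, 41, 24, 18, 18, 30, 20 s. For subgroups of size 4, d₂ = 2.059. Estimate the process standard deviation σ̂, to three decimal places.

11.587

R̄ = (18 + 30 + 21 + 23 + 7 + 30 + 28 + 26 + 41 + 24 + 18 + 18 + 30 + 20) / 14 = 23.8571
σ̂ = R̄ / d₂ = 23.8571 / 2.059 = 11.5868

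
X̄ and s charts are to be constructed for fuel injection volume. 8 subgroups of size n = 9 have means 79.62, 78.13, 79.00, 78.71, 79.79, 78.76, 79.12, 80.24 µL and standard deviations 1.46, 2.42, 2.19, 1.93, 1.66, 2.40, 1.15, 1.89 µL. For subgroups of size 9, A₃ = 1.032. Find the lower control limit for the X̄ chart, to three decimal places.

X̄̄ = (79.62 + 78.13 + 79.00 + 78.71 + 79.79 + 78.76 + 79.12 + 80.24) / 8 = 79.1713
s̄ = (1.46 + 2.42 + 2.19 + 1.93 + 1.66 + 2.40 + 1.15 + 1.89) / 8 = 1.8875
LCL = X̄̄ − A₃·s̄ = 79.1713 − 1.032 × 1.8875 = 77.2233

77.223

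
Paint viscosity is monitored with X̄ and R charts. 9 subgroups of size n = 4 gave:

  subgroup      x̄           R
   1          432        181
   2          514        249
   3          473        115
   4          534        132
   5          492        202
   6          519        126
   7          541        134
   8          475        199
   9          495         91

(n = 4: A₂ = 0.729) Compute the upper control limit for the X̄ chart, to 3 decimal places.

X̄̄ = (432 + 514 + 473 + 534 + 492 + 519 + 541 + 475 + 495) / 9 = 4475.0000 / 9 = 497.2222
R̄ = (181 + 249 + 115 + 132 + 202 + 126 + 134 + 199 + 91) / 9 = 1429.0000 / 9 = 158.7778
UCL = X̄̄ + A₂·R̄ = 497.2222 + 0.729 × 158.7778 = 612.9712

612.971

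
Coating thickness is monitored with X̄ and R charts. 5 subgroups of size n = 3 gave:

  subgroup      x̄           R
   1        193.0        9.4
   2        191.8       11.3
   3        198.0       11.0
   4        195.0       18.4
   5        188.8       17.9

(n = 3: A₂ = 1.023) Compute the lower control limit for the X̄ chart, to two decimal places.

X̄̄ = (193.0 + 191.8 + 198.0 + 195.0 + 188.8) / 5 = 966.6000 / 5 = 193.3200
R̄ = (9.4 + 11.3 + 11.0 + 18.4 + 17.9) / 5 = 68.0000 / 5 = 13.6000
LCL = X̄̄ − A₂·R̄ = 193.3200 − 1.023 × 13.6000 = 179.4072

179.41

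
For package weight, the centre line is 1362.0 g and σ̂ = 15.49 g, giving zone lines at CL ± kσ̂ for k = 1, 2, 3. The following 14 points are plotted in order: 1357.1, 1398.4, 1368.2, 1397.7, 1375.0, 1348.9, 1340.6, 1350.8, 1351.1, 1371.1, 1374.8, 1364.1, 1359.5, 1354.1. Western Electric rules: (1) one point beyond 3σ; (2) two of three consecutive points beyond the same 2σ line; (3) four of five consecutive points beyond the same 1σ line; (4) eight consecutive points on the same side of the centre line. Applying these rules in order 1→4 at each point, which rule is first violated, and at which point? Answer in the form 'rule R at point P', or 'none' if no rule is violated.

Zone of each point (C = within 1σ̂, B = 1σ̂–2σ̂, A = 2σ̂–3σ̂, * = beyond 3σ̂; sign = side of CL): 1:-C, 2:+A, 3:+C, 4:+A, 5:+C, 6:-C, 7:-B, 8:-C, 9:-C, 10:+C, 11:+C, 12:+C, 13:-C, 14:-C
Rule 2 (two of three consecutive points beyond the same 2σ limit) is satisfied at point 4.

rule 2 at point 4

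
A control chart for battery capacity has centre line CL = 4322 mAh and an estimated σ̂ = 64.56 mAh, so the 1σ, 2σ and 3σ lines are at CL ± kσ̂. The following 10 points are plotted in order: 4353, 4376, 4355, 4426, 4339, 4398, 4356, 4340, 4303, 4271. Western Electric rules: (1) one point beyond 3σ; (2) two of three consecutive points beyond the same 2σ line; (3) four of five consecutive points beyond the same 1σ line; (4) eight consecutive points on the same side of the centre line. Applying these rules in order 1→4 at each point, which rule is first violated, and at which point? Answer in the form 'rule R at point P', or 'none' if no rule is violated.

Zone of each point (C = within 1σ̂, B = 1σ̂–2σ̂, A = 2σ̂–3σ̂, * = beyond 3σ̂; sign = side of CL): 1:+C, 2:+C, 3:+C, 4:+B, 5:+C, 6:+B, 7:+C, 8:+C, 9:-C, 10:-C
Rule 4 (eight consecutive points on the same side of the centre line) is satisfied at point 8.

rule 4 at point 8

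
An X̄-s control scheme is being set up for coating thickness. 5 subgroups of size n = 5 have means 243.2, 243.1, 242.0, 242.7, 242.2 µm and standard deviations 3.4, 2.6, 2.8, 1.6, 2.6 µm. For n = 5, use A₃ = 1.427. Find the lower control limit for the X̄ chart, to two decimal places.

238.93

X̄̄ = (243.2 + 243.1 + 242.0 + 242.7 + 242.2) / 5 = 242.6400
s̄ = (3.4 + 2.6 + 2.8 + 1.6 + 2.6) / 5 = 2.6000
LCL = X̄̄ − A₃·s̄ = 242.6400 − 1.427 × 2.6000 = 238.9298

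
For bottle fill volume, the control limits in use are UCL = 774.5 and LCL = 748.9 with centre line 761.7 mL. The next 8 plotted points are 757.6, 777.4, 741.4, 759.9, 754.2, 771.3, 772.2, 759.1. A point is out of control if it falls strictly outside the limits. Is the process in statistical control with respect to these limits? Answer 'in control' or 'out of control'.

Compare each point to [748.9, 774.5]: sample 2 = 777.4 > UCL; sample 3 = 741.4 < LCL.

out of control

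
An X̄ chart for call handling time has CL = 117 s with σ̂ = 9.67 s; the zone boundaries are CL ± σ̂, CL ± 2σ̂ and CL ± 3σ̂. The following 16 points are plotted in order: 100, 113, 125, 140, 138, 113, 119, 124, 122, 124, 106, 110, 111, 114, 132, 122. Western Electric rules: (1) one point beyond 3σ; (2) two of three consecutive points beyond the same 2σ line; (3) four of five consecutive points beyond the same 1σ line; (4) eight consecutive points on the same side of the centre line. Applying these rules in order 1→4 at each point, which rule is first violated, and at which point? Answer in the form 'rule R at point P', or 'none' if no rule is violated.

rule 2 at point 5

Zone of each point (C = within 1σ̂, B = 1σ̂–2σ̂, A = 2σ̂–3σ̂, * = beyond 3σ̂; sign = side of CL): 1:-B, 2:-C, 3:+C, 4:+A, 5:+A, 6:-C, 7:+C, 8:+C, 9:+C, 10:+C, 11:-B, 12:-C, 13:-C, 14:-C, 15:+B, 16:+C
Rule 2 (two of three consecutive points beyond the same 2σ limit) is satisfied at point 5.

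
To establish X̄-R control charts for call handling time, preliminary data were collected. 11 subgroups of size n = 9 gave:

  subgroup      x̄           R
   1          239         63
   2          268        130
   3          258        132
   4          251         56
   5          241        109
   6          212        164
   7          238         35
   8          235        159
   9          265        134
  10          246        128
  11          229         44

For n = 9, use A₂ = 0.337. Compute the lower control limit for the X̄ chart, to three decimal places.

X̄̄ = (239 + 268 + 258 + 251 + 241 + 212 + 238 + 235 + 265 + 246 + 229) / 11 = 2682.0000 / 11 = 243.8182
R̄ = (63 + 130 + 132 + 56 + 109 + 164 + 35 + 159 + 134 + 128 + 44) / 11 = 1154.0000 / 11 = 104.9091
LCL = X̄̄ − A₂·R̄ = 243.8182 − 0.337 × 104.9091 = 208.4638

208.464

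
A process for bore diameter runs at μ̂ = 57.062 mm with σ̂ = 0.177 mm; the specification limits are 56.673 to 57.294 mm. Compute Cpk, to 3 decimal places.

Cpu = (USL − μ̂) / (3σ̂) = (57.294 − 57.062) / (3 × 0.177) = 0.4369; Cpl = (μ̂ − LSL) / (3σ̂) = (57.062 − 56.673) / (3 × 0.177) = 0.7326; Cpk = min(Cpu, Cpl) = 0.4369

0.437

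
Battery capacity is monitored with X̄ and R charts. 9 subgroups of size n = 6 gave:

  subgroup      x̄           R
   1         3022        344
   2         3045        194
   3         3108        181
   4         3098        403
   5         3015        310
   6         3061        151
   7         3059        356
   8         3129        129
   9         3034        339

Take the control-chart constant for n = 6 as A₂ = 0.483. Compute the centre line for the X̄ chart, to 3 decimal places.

X̄̄ = (3022 + 3045 + 3108 + 3098 + 3015 + 3061 + 3059 + 3129 + 3034) / 9 = 27571.0000 / 9 = 3063.4444
CL = X̄̄ = 3063.4444

3063.444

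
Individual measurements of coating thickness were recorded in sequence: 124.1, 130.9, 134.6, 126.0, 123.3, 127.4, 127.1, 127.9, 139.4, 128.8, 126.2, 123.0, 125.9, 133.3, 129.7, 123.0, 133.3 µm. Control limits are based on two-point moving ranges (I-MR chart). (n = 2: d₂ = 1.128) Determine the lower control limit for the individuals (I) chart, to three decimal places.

X̄ = (124.1 + 130.9 + 134.6 + 126.0 + 123.3 + 127.4 + 127.1 + 127.9 + 139.4 + 128.8 + 126.2 + 123.0 + 125.9 + 133.3 + 129.7 + 123.0 + 133.3) / 17 = 128.4647
Moving ranges: 6.8, 3.7, 8.6, 2.7, 4.1, 0.3, 0.8, 11.5, 10.6, 2.6, 3.2, 2.9, 7.4, 3.6, 6.7, 10.3; M̄R̄ = 85.8000 / 16 = 5.3625
LCL = X̄ − 3·M̄R̄/d₂ = 128.4647 − 3 × 5.3625 / 1.128 = 114.2027

114.203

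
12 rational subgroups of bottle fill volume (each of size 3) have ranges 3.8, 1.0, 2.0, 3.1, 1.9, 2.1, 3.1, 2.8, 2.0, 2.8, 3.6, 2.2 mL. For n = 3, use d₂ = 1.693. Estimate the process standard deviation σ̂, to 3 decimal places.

1.496

R̄ = (3.8 + 1.0 + 2.0 + 3.1 + 1.9 + 2.1 + 3.1 + 2.8 + 2.0 + 2.8 + 3.6 + 2.2) / 12 = 2.5333
σ̂ = R̄ / d₂ = 2.5333 / 1.693 = 1.4964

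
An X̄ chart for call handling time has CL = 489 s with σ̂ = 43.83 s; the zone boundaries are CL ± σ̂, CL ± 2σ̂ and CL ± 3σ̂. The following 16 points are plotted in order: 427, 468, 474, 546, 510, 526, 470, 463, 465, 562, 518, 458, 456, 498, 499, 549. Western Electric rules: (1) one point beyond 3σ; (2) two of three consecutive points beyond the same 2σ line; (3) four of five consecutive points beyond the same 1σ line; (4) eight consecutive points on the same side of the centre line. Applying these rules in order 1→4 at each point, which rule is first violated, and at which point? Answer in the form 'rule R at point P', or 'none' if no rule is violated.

Zone of each point (C = within 1σ̂, B = 1σ̂–2σ̂, A = 2σ̂–3σ̂, * = beyond 3σ̂; sign = side of CL): 1:-B, 2:-C, 3:-C, 4:+B, 5:+C, 6:+C, 7:-C, 8:-C, 9:-C, 10:+B, 11:+C, 12:-C, 13:-C, 14:+C, 15:+C, 16:+B
No rule fires across all 16 points.

none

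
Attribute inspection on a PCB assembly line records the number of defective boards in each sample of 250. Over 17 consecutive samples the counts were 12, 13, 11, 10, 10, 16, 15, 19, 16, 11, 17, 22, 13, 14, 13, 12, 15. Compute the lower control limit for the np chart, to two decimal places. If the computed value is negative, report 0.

p̄ = Σdᵢ / (k·n) = 239 / (17 × 250) = 0.05624
LCL = np̄ − 3·√(np̄(1−p̄)) = 14.0588 − 3 × 3.6426 = 3.1312

3.13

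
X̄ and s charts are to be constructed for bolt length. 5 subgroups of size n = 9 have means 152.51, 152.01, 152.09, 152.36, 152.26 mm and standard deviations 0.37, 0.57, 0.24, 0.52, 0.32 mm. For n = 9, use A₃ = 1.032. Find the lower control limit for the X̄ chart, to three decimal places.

X̄̄ = (152.51 + 152.01 + 152.09 + 152.36 + 152.26) / 5 = 152.2460
s̄ = (0.37 + 0.57 + 0.24 + 0.52 + 0.32) / 5 = 0.4040
LCL = X̄̄ − A₃·s̄ = 152.2460 − 1.032 × 0.4040 = 151.8291

151.829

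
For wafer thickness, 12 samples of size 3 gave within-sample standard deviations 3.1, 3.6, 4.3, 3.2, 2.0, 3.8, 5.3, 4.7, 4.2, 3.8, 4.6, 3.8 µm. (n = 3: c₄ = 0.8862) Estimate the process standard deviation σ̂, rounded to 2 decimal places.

s̄ = (3.1 + 3.6 + 4.3 + 3.2 + 2.0 + 3.8 + 5.3 + 4.7 + 4.2 + 3.8 + 4.6 + 3.8) / 12 = 3.8667
σ̂ = s̄ / c₄ = 3.8667 / 0.8862 = 4.3632

4.36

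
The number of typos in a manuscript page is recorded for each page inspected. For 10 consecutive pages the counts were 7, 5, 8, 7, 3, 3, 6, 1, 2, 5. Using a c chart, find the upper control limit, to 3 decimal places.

11.204

c̄ = (7 + 5 + 8 + 7 + 3 + 3 + 6 + 1 + 2 + 5) / 10 = 47 / 10 = 4.7000
UCL = c̄ + 3√c̄ = 4.7000 + 3 × √4.7000 = 4.7000 + 3 × 2.1679 = 11.2038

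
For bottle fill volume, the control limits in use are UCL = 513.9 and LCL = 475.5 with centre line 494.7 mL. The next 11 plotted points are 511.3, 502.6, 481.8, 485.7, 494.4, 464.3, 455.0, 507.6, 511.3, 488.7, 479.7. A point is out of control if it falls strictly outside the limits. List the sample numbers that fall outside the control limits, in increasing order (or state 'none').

Compare each point to [475.5, 513.9]: sample 6 = 464.3 < LCL; sample 7 = 455.0 < LCL.

6, 7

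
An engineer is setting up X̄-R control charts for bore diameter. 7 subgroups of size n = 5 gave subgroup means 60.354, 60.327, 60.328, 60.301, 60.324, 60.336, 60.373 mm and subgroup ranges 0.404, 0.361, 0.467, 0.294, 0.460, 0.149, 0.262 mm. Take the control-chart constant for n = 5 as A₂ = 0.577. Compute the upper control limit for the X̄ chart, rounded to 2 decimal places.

60.53

X̄̄ = (60.354 + 60.327 + 60.328 + 60.301 + 60.324 + 60.336 + 60.373) / 7 = 422.3430 / 7 = 60.3347
R̄ = (0.404 + 0.361 + 0.467 + 0.294 + 0.460 + 0.149 + 0.262) / 7 = 2.3970 / 7 = 0.3424
UCL = X̄̄ + A₂·R̄ = 60.3347 + 0.577 × 0.3424 = 60.5323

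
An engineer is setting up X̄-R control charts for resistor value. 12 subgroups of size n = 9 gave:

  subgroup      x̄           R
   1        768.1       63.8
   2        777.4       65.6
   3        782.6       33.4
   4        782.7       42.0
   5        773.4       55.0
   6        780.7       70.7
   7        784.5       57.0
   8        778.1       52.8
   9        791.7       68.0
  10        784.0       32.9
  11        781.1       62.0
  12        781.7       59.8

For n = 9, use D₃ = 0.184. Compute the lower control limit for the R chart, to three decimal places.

10.166

R̄ = (63.8 + 65.6 + 33.4 + 42.0 + 55.0 + 70.7 + 57.0 + 52.8 + 68.0 + 32.9 + 62.0 + 59.8) / 12 = 663.0000 / 12 = 55.2500
LCL_R = D₃·R̄ = 0.184 × 55.2500 = 10.1660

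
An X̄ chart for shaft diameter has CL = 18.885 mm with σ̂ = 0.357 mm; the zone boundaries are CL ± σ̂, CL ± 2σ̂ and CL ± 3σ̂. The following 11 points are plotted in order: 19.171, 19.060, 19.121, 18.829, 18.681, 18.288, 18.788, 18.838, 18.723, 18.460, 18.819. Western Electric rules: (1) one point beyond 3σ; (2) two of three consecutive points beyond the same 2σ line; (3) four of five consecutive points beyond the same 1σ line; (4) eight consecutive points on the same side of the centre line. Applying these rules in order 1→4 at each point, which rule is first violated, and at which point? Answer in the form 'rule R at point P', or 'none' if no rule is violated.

Zone of each point (C = within 1σ̂, B = 1σ̂–2σ̂, A = 2σ̂–3σ̂, * = beyond 3σ̂; sign = side of CL): 1:+C, 2:+C, 3:+C, 4:-C, 5:-C, 6:-B, 7:-C, 8:-C, 9:-C, 10:-B, 11:-C
Rule 4 (eight consecutive points on the same side of the centre line) is satisfied at point 11.

rule 4 at point 11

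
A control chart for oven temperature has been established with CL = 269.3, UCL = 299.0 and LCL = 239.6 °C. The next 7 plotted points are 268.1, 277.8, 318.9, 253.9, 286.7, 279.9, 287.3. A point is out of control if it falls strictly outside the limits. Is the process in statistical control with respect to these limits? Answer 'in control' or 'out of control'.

out of control

Compare each point to [239.6, 299.0]: sample 3 = 318.9 > UCL.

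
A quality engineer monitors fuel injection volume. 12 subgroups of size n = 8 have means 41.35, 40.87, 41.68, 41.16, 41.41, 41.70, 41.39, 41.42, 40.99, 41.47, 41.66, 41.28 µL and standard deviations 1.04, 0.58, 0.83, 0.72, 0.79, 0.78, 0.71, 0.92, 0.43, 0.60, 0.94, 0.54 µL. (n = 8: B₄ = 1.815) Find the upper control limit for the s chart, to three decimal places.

s̄ = (1.04 + 0.58 + 0.83 + 0.72 + 0.79 + 0.78 + 0.71 + 0.92 + 0.43 + 0.60 + 0.94 + 0.54) / 12 = 0.7400
UCL_s = B₄·s̄ = 1.815 × 0.7400 = 1.3431

1.343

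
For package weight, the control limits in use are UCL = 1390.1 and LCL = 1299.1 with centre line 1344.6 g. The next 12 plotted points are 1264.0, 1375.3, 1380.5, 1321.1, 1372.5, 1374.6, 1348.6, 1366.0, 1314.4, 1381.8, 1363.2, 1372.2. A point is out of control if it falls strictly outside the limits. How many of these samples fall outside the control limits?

1

Compare each point to [1299.1, 1390.1]: sample 1 = 1264.0 < LCL.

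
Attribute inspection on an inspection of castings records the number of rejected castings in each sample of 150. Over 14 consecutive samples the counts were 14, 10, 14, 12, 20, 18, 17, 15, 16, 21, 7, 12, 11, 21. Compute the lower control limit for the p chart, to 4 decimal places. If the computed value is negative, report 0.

p̄ = Σdᵢ / (k·n) = 208 / (14 × 150) = 0.09905
LCL = p̄ − 3·√(p̄(1−p̄)/n) = 0.09905 − 3 × 0.02439 = 0.02588

0.0259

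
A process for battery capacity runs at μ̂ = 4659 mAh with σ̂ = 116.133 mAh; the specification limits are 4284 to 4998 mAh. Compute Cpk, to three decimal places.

Cpu = (USL − μ̂) / (3σ̂) = (4998 − 4659) / (3 × 116.133) = 0.9730; Cpl = (μ̂ − LSL) / (3σ̂) = (4659 − 4284) / (3 × 116.133) = 1.0764; Cpk = min(Cpu, Cpl) = 0.9730

0.973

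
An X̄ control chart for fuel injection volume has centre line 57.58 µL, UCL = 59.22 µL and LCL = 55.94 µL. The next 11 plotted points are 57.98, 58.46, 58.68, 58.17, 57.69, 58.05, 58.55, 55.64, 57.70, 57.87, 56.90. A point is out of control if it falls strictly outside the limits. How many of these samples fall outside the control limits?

1

Compare each point to [55.94, 59.22]: sample 8 = 55.64 < LCL.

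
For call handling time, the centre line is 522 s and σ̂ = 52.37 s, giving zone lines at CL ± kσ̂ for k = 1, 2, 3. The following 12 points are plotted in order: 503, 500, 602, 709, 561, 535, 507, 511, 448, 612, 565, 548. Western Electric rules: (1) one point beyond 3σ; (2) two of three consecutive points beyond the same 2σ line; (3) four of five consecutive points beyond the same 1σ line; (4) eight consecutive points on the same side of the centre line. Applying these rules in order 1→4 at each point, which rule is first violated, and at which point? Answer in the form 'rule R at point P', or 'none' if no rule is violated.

Zone of each point (C = within 1σ̂, B = 1σ̂–2σ̂, A = 2σ̂–3σ̂, * = beyond 3σ̂; sign = side of CL): 1:-C, 2:-C, 3:+B, 4:+*, 5:+C, 6:+C, 7:-C, 8:-C, 9:-B, 10:+B, 11:+C, 12:+C
Rule 1 (one point beyond the 3σ limits) is satisfied at point 4.

rule 1 at point 4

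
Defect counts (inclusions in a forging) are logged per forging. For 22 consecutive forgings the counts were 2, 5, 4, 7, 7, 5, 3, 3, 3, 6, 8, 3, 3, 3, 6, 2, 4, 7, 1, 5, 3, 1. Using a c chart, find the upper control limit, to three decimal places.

10.238

c̄ = (2 + 5 + 4 + 7 + 7 + 5 + 3 + 3 + 3 + 6 + 8 + 3 + 3 + 3 + 6 + 2 + 4 + 7 + 1 + 5 + 3 + 1) / 22 = 91 / 22 = 4.1364
UCL = c̄ + 3√c̄ = 4.1364 + 3 × √4.1364 = 4.1364 + 3 × 2.0338 = 10.2378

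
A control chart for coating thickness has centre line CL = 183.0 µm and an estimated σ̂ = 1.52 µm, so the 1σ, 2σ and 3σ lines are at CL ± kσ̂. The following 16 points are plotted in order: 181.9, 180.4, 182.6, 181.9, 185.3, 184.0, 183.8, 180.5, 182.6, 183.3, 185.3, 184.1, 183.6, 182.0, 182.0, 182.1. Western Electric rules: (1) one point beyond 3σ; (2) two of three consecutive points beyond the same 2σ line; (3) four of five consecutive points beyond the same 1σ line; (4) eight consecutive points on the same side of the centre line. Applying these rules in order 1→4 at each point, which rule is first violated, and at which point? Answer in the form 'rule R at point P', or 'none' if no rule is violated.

Zone of each point (C = within 1σ̂, B = 1σ̂–2σ̂, A = 2σ̂–3σ̂, * = beyond 3σ̂; sign = side of CL): 1:-C, 2:-B, 3:-C, 4:-C, 5:+B, 6:+C, 7:+C, 8:-B, 9:-C, 10:+C, 11:+B, 12:+C, 13:+C, 14:-C, 15:-C, 16:-C
No rule fires across all 16 points.

none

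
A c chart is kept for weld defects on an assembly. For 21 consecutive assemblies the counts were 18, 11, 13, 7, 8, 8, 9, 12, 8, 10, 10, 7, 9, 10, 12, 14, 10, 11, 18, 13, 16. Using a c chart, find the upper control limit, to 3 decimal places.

21.157

c̄ = (18 + 11 + 13 + 7 + 8 + 8 + 9 + 12 + 8 + 10 + 10 + 7 + 9 + 10 + 12 + 14 + 10 + 11 + 18 + 13 + 16) / 21 = 234 / 21 = 11.1429
UCL = c̄ + 3√c̄ = 11.1429 + 3 × √11.1429 = 11.1429 + 3 × 3.3381 = 21.1571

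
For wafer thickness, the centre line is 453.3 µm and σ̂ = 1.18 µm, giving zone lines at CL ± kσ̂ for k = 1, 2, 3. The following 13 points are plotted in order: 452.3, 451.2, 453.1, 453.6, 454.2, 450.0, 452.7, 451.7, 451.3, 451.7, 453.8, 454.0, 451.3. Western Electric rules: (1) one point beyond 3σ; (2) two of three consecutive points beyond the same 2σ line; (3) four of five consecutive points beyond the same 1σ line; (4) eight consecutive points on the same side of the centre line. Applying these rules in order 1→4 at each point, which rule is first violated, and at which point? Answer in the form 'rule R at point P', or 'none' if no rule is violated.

Zone of each point (C = within 1σ̂, B = 1σ̂–2σ̂, A = 2σ̂–3σ̂, * = beyond 3σ̂; sign = side of CL): 1:-C, 2:-B, 3:-C, 4:+C, 5:+C, 6:-A, 7:-C, 8:-B, 9:-B, 10:-B, 11:+C, 12:+C, 13:-B
Rule 3 (four of five consecutive points beyond the same 1σ limit) is satisfied at point 10.

rule 3 at point 10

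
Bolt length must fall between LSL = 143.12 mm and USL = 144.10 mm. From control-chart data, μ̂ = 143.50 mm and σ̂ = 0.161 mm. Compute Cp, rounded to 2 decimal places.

1.01

Cp = (USL − LSL) / (6σ̂) = (144.10 − 143.12) / (6 × 0.161) = 0.9800 / 0.9660 = 1.0145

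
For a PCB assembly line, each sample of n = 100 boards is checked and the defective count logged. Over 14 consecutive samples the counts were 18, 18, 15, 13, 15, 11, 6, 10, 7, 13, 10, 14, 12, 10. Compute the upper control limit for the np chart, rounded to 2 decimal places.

p̄ = Σdᵢ / (k·n) = 172 / (14 × 100) = 0.12286
UCL = np̄ + 3·√(np̄(1−p̄)) = 12.2857 + 3 × √(12.2857×0.87714) = 12.2857 + 3 × 3.2827 = 22.1339

22.13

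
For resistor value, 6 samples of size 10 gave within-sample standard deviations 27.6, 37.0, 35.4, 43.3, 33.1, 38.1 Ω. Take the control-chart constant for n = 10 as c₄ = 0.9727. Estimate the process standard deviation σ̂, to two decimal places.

36.75

s̄ = (27.6 + 37.0 + 35.4 + 43.3 + 33.1 + 38.1) / 6 = 35.7500
σ̂ = s̄ / c₄ = 35.7500 / 0.9727 = 36.7534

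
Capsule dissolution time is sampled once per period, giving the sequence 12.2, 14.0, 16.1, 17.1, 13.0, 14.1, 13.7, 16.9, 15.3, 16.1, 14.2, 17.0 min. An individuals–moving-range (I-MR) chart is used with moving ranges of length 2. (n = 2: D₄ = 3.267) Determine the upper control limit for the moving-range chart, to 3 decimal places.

6.178

Moving ranges: 1.8, 2.1, 1.0, 4.1, 1.1, 0.4, 3.2, 1.6, 0.8, 1.9, 2.8; M̄R̄ = 20.8000 / 11 = 1.8909
UCL_MR = D₄·M̄R̄ = 3.267 × 1.8909 = 6.1776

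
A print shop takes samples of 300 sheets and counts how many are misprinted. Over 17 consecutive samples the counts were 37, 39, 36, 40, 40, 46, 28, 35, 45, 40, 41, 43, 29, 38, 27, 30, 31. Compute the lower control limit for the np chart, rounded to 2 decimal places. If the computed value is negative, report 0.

19.73

p̄ = Σdᵢ / (k·n) = 625 / (17 × 300) = 0.12255
LCL = np̄ − 3·√(np̄(1−p̄)) = 36.7647 − 3 × 5.6797 = 19.7255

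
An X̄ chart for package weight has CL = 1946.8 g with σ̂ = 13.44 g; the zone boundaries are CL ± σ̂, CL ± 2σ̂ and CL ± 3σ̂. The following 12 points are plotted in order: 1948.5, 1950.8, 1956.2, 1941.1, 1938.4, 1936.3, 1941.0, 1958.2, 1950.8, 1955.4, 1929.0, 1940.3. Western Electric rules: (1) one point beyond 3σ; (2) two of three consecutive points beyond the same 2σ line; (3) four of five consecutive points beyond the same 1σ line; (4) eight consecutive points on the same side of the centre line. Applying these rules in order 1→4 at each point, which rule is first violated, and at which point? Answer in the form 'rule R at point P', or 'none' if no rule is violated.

none

Zone of each point (C = within 1σ̂, B = 1σ̂–2σ̂, A = 2σ̂–3σ̂, * = beyond 3σ̂; sign = side of CL): 1:+C, 2:+C, 3:+C, 4:-C, 5:-C, 6:-C, 7:-C, 8:+C, 9:+C, 10:+C, 11:-B, 12:-C
No rule fires across all 12 points.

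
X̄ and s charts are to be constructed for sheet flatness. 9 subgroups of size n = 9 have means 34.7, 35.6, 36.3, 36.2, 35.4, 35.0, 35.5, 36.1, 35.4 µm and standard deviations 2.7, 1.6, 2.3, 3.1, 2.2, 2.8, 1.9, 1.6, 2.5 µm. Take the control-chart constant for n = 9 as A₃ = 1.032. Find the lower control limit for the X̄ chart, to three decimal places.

33.204

X̄̄ = (34.7 + 35.6 + 36.3 + 36.2 + 35.4 + 35.0 + 35.5 + 36.1 + 35.4) / 9 = 35.5778
s̄ = (2.7 + 1.6 + 2.3 + 3.1 + 2.2 + 2.8 + 1.9 + 1.6 + 2.5) / 9 = 2.3000
LCL = X̄̄ − A₃·s̄ = 35.5778 − 1.032 × 2.3000 = 33.2042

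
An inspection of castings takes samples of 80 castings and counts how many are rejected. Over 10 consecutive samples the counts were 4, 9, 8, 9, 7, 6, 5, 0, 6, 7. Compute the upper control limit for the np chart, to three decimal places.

13.221

p̄ = Σdᵢ / (k·n) = 61 / (10 × 80) = 0.07625
UCL = np̄ + 3·√(np̄(1−p̄)) = 6.1000 + 3 × √(6.1000×0.92375) = 6.1000 + 3 × 2.3738 = 13.2214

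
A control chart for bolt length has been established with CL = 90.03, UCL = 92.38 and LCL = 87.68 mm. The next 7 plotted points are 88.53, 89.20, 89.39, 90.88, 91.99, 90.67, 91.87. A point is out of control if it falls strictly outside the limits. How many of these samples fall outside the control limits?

0

All 7 points lie within [87.68, 92.38].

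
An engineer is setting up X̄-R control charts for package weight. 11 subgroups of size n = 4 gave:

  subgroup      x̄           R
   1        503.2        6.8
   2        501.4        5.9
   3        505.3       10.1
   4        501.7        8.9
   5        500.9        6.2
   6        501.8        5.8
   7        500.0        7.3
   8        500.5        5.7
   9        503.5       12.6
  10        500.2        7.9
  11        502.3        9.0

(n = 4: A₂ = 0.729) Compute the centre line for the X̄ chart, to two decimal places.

501.89

X̄̄ = (503.2 + 501.4 + 505.3 + 501.7 + 500.9 + 501.8 + 500.0 + 500.5 + 503.5 + 500.2 + 502.3) / 11 = 5520.8000 / 11 = 501.8909
CL = X̄̄ = 501.8909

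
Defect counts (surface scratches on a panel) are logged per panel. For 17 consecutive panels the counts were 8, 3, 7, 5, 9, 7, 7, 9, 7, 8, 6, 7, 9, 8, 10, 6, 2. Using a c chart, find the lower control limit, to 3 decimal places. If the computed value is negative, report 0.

c̄ = (8 + 3 + 7 + 5 + 9 + 7 + 7 + 9 + 7 + 8 + 6 + 7 + 9 + 8 + 10 + 6 + 2) / 17 = 118 / 17 = 6.9412
LCL = c̄ − 3√c̄ = 6.9412 − 3 × 2.6346 = -0.9627 → 0 (cannot be negative)

0.000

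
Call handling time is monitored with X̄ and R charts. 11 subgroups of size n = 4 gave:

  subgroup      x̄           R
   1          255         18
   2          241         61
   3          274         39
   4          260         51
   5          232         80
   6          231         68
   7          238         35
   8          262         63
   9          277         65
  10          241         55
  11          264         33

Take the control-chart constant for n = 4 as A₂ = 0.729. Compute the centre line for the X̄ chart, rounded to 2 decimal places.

X̄̄ = (255 + 241 + 274 + 260 + 232 + 231 + 238 + 262 + 277 + 241 + 264) / 11 = 2775.0000 / 11 = 252.2727
CL = X̄̄ = 252.2727

252.27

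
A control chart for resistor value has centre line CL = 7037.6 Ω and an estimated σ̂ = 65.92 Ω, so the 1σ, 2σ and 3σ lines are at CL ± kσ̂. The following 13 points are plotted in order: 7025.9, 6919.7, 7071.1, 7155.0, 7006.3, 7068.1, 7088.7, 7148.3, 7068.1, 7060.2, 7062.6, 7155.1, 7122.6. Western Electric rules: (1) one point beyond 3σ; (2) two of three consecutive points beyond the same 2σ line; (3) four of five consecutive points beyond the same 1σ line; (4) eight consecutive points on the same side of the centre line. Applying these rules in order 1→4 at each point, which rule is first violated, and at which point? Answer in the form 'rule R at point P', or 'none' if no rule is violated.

rule 4 at point 13

Zone of each point (C = within 1σ̂, B = 1σ̂–2σ̂, A = 2σ̂–3σ̂, * = beyond 3σ̂; sign = side of CL): 1:-C, 2:-B, 3:+C, 4:+B, 5:-C, 6:+C, 7:+C, 8:+B, 9:+C, 10:+C, 11:+C, 12:+B, 13:+B
Rule 4 (eight consecutive points on the same side of the centre line) is satisfied at point 13.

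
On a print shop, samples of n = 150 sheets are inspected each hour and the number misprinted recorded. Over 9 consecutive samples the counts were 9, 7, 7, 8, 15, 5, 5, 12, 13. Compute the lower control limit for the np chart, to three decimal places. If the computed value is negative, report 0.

p̄ = Σdᵢ / (k·n) = 81 / (9 × 150) = 0.06000
LCL = np̄ − 3·√(np̄(1−p̄)) = 9.0000 − 3 × 2.9086 = 0.2742

0.274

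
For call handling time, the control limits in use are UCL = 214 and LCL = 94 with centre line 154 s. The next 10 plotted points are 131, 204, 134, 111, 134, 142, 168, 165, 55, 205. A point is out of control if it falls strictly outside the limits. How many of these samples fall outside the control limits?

Compare each point to [94, 214]: sample 9 = 55 < LCL.

1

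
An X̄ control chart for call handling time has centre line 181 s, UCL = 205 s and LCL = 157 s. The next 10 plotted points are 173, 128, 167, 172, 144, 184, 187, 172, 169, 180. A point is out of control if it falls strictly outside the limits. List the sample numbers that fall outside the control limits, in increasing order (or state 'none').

2, 5

Compare each point to [157, 205]: sample 2 = 128 < LCL; sample 5 = 144 < LCL.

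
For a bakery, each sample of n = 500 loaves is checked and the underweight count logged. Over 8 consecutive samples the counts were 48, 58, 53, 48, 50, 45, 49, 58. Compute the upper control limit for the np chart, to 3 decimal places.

71.449

p̄ = Σdᵢ / (k·n) = 409 / (8 × 500) = 0.10225
UCL = np̄ + 3·√(np̄(1−p̄)) = 51.1250 + 3 × √(51.1250×0.89775) = 51.1250 + 3 × 6.7748 = 71.4493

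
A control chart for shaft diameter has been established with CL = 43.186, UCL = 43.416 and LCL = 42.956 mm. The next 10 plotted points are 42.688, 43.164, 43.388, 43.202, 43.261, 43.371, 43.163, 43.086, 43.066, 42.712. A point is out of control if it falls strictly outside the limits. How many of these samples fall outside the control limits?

Compare each point to [42.956, 43.416]: sample 1 = 42.688 < LCL; sample 10 = 42.712 < LCL.

2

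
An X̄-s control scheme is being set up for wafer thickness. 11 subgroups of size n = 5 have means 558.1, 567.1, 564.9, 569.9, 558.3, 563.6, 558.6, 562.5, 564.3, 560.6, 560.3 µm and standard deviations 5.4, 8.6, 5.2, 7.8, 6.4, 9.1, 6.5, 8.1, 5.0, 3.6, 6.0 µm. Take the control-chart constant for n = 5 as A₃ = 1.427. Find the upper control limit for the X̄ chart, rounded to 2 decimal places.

571.87

X̄̄ = (558.1 + 567.1 + 564.9 + 569.9 + 558.3 + 563.6 + 558.6 + 562.5 + 564.3 + 560.6 + 560.3) / 11 = 562.5636
s̄ = (5.4 + 8.6 + 5.2 + 7.8 + 6.4 + 9.1 + 6.5 + 8.1 + 5.0 + 3.6 + 6.0) / 11 = 6.5182
UCL = X̄̄ + A₃·s̄ = 562.5636 + 1.427 × 6.5182 = 571.8651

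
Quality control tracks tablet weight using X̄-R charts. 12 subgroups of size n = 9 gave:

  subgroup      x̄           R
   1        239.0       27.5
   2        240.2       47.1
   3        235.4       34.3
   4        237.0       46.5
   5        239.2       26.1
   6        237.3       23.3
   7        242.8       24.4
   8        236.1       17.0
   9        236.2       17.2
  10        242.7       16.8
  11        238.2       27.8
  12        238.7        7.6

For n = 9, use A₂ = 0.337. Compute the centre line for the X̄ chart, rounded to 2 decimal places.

X̄̄ = (239.0 + 240.2 + 235.4 + 237.0 + 239.2 + 237.3 + 242.8 + 236.1 + 236.2 + 242.7 + 238.2 + 238.7) / 12 = 2862.8000 / 12 = 238.5667
CL = X̄̄ = 238.5667

238.57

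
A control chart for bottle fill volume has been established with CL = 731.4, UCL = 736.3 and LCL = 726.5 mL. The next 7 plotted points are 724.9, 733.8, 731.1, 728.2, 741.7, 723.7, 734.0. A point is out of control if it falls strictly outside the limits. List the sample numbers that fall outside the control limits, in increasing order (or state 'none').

1, 5, 6

Compare each point to [726.5, 736.3]: sample 1 = 724.9 < LCL; sample 5 = 741.7 > UCL; sample 6 = 723.7 < LCL.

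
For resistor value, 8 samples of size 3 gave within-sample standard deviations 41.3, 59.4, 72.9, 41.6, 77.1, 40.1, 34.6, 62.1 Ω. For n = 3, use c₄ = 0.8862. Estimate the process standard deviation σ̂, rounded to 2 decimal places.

60.53

s̄ = (41.3 + 59.4 + 72.9 + 41.6 + 77.1 + 40.1 + 34.6 + 62.1) / 8 = 53.6375
σ̂ = s̄ / c₄ = 53.6375 / 0.8862 = 60.5253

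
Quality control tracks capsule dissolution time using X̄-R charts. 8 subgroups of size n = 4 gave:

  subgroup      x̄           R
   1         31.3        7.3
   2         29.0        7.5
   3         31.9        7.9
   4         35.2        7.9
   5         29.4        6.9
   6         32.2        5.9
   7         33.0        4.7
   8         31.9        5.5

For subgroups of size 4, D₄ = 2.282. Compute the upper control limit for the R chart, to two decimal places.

R̄ = (7.3 + 7.5 + 7.9 + 7.9 + 6.9 + 5.9 + 4.7 + 5.5) / 8 = 53.6000 / 8 = 6.7000
UCL_R = D₄·R̄ = 2.282 × 6.7000 = 15.2894

15.29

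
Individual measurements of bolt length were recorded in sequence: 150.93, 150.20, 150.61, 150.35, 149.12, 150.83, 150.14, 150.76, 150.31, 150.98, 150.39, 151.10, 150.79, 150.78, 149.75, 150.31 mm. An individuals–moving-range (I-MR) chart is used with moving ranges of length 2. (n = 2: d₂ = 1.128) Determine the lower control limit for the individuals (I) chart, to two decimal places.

X̄ = (150.93 + 150.20 + 150.61 + 150.35 + 149.12 + 150.83 + 150.14 + 150.76 + 150.31 + 150.98 + 150.39 + 151.10 + 150.79 + 150.78 + 149.75 + 150.31) / 16 = 150.4594
Moving ranges: 0.73, 0.41, 0.26, 1.23, 1.71, 0.69, 0.62, 0.45, 0.67, 0.59, 0.71, 0.31, 0.01, 1.03, 0.56; M̄R̄ = 9.9800 / 15 = 0.6653
LCL = X̄ − 3·M̄R̄/d₂ = 150.4594 − 3 × 0.6653 / 1.128 = 148.6899

148.69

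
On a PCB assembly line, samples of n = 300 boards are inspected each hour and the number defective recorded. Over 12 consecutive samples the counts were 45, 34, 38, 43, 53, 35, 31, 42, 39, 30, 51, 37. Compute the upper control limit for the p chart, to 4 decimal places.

0.1916

p̄ = Σdᵢ / (k·n) = 478 / (12 × 300) = 0.13278
UCL = p̄ + 3·√(p̄(1−p̄)/n) = 0.13278 + 3 × √(0.13278×0.86722/300) = 0.13278 + 3 × 0.01959 = 0.19155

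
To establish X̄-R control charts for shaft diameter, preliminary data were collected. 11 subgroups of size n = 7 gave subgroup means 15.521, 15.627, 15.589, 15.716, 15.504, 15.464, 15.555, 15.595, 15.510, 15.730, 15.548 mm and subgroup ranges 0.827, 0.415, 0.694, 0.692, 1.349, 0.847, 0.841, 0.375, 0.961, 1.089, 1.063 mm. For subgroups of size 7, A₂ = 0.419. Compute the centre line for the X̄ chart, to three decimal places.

15.578

X̄̄ = (15.521 + 15.627 + 15.589 + 15.716 + 15.504 + 15.464 + 15.555 + 15.595 + 15.510 + 15.730 + 15.548) / 11 = 171.3590 / 11 = 15.5781
CL = X̄̄ = 15.5781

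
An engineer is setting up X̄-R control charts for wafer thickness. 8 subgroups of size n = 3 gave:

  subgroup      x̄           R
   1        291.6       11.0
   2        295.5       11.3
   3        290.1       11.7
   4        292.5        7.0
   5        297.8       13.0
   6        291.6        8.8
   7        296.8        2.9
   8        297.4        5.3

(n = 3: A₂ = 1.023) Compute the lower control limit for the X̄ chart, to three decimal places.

X̄̄ = (291.6 + 295.5 + 290.1 + 292.5 + 297.8 + 291.6 + 296.8 + 297.4) / 8 = 2353.3000 / 8 = 294.1625
R̄ = (11.0 + 11.3 + 11.7 + 7.0 + 13.0 + 8.8 + 2.9 + 5.3) / 8 = 71.0000 / 8 = 8.8750
LCL = X̄̄ − A₂·R̄ = 294.1625 − 1.023 × 8.8750 = 285.0834

285.083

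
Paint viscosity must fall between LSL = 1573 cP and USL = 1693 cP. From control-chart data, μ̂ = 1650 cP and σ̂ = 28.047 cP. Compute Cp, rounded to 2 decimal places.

Cp = (USL − LSL) / (6σ̂) = (1693 − 1573) / (6 × 28.047) = 120.0000 / 168.2820 = 0.7131

0.71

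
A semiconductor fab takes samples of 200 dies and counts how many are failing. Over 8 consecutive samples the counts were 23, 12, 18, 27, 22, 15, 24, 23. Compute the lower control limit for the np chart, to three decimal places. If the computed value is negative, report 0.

p̄ = Σdᵢ / (k·n) = 164 / (8 × 200) = 0.10250
LCL = np̄ − 3·√(np̄(1−p̄)) = 20.5000 − 3 × 4.2894 = 7.6319

7.632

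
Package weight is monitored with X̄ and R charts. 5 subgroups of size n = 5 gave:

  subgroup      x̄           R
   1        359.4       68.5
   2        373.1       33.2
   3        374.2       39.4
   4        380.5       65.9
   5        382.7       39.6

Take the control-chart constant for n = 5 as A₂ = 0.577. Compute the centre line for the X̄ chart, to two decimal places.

373.98

X̄̄ = (359.4 + 373.1 + 374.2 + 380.5 + 382.7) / 5 = 1869.9000 / 5 = 373.9800
CL = X̄̄ = 373.9800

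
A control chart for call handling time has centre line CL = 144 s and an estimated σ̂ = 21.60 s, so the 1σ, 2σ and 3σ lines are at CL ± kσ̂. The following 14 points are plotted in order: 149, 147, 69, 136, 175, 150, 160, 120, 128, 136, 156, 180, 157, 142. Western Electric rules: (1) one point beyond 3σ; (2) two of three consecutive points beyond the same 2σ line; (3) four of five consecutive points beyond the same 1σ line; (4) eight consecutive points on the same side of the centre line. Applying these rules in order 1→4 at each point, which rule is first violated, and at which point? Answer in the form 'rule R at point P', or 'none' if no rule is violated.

rule 1 at point 3

Zone of each point (C = within 1σ̂, B = 1σ̂–2σ̂, A = 2σ̂–3σ̂, * = beyond 3σ̂; sign = side of CL): 1:+C, 2:+C, 3:-*, 4:-C, 5:+B, 6:+C, 7:+C, 8:-B, 9:-C, 10:-C, 11:+C, 12:+B, 13:+C, 14:-C
Rule 1 (one point beyond the 3σ limits) is satisfied at point 3.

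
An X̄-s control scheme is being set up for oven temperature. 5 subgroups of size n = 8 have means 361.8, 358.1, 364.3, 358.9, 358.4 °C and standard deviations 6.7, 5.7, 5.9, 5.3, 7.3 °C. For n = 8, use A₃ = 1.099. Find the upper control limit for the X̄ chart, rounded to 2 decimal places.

X̄̄ = (361.8 + 358.1 + 364.3 + 358.9 + 358.4) / 5 = 360.3000
s̄ = (6.7 + 5.7 + 5.9 + 5.3 + 7.3) / 5 = 6.1800
UCL = X̄̄ + A₃·s̄ = 360.3000 + 1.099 × 6.1800 = 367.0918

367.09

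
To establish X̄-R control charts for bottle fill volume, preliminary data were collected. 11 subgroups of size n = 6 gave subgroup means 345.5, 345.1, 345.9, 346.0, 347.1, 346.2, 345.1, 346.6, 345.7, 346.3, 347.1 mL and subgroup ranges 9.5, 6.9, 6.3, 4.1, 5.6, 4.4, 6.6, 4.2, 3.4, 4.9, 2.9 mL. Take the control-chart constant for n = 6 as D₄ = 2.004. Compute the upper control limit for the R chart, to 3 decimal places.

R̄ = (9.5 + 6.9 + 6.3 + 4.1 + 5.6 + 4.4 + 6.6 + 4.2 + 3.4 + 4.9 + 2.9) / 11 = 58.8000 / 11 = 5.3455
UCL_R = D₄·R̄ = 2.004 × 5.3455 = 10.7123

10.712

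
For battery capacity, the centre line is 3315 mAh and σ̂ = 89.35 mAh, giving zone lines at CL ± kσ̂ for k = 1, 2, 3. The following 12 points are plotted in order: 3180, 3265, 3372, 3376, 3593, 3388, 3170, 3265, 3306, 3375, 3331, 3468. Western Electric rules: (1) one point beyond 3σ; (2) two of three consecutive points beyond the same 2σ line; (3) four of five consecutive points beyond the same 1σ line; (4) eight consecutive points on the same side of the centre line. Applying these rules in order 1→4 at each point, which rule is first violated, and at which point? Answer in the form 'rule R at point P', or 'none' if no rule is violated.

rule 1 at point 5

Zone of each point (C = within 1σ̂, B = 1σ̂–2σ̂, A = 2σ̂–3σ̂, * = beyond 3σ̂; sign = side of CL): 1:-B, 2:-C, 3:+C, 4:+C, 5:+*, 6:+C, 7:-B, 8:-C, 9:-C, 10:+C, 11:+C, 12:+B
Rule 1 (one point beyond the 3σ limits) is satisfied at point 5.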